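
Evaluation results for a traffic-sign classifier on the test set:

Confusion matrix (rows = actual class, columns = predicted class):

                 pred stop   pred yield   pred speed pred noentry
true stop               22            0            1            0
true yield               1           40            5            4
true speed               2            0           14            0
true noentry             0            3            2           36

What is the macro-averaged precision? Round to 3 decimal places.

Per-class precision (TP/(TP+FP)):
  stop: TP=22, FP=1+2+0=3 → 22/25 = 0.8800
  yield: TP=40, FP=0+0+3=3 → 40/43 = 0.9302
  speed: TP=14, FP=1+5+2=8 → 14/22 = 0.6364
  noentry: TP=36, FP=0+4+0=4 → 36/40 = 0.9000
Macro-precision = mean = (0.8800 + 0.9302 + 0.6364 + 0.9000) / 4 = 0.837

0.837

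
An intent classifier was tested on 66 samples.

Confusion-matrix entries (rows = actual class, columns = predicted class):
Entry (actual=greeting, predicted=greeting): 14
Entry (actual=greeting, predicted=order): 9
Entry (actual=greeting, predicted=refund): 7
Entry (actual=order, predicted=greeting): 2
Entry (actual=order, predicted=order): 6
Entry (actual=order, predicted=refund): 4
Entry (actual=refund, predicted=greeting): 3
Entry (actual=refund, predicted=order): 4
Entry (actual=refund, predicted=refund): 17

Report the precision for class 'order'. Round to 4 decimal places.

precision = TP/(TP+FP).
order: TP=6, FP=9+4=13 → 6/19 = 0.31579

0.3158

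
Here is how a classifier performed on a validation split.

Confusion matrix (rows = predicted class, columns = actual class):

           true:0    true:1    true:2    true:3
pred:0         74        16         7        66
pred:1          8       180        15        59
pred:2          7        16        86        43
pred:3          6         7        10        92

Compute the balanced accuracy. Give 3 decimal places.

0.671

Balanced accuracy = mean of per-class recall.
  0: recall = 74/95 = 0.7789
  1: recall = 180/219 = 0.8219
  2: recall = 86/118 = 0.7288
  3: recall = 92/260 = 0.3538
Mean = (0.7789 + 0.8219 + 0.7288 + 0.3538) / 4 = 0.671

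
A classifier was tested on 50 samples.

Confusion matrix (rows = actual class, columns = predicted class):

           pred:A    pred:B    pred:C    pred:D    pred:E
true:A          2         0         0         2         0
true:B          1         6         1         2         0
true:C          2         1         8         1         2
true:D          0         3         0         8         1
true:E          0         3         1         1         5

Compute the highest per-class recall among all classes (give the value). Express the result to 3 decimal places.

0.667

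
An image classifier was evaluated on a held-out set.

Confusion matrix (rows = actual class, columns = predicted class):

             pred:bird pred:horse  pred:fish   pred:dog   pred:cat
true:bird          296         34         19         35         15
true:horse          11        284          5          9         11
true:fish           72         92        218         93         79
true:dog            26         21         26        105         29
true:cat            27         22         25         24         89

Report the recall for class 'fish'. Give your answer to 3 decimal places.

Take TP from the diagonal, FP from the rest of the 'fish' prediction marginal, FN from the rest of the 'fish' actual marginal.
recall = TP/(TP+FN).
fish: TP=218, FN=72+92+93+79=336 → 218/554 = 0.3935

0.394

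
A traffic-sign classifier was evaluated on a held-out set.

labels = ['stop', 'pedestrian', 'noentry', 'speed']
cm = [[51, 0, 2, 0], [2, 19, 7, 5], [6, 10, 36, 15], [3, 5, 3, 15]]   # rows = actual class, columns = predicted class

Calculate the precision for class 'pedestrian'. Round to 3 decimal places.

0.559

Take TP from the diagonal, FP from the rest of the 'pedestrian' prediction marginal, FN from the rest of the 'pedestrian' actual marginal.
precision = TP/(TP+FP).
pedestrian: TP=19, FP=0+10+5=15 → 19/34 = 0.5588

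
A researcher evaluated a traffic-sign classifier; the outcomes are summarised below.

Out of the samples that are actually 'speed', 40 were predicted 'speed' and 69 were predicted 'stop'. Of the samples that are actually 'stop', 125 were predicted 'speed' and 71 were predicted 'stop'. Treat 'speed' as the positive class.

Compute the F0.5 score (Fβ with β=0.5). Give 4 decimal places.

0.2601

Fβ = (1+β²)·TP / ((1+β²)·TP + β²·FN + FP), with β²=1/4
= 1.25·40 / (1.25·40 + 0.25·69 + 125) = 0.2601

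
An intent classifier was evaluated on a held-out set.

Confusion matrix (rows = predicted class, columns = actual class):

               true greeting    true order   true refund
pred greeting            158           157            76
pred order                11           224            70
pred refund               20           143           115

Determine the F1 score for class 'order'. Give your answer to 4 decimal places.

F1 score = 2·TP/(2·TP+FP+FN).
order: TP=224, FP=11+70=81, FN=157+143=300 → 448/829 = 0.54041

0.5404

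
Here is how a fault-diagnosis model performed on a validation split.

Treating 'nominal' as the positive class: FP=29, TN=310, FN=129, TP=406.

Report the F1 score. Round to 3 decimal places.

0.837

Precision = TP/(TP+FP) = 406/435 = 0.9333
Recall = TP/(TP+FN) = 406/535 = 0.7589
F1 = 2·TP/(2·TP+FP+FN) = 812/970 = 0.837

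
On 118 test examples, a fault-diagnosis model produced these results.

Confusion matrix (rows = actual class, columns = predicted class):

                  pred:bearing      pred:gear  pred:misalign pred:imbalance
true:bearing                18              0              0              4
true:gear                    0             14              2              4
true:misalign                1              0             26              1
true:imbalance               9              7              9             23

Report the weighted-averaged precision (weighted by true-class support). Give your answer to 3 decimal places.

0.692

Per-class precision (TP/(TP+FP)):
  bearing: TP=18, FP=0+1+9=10 → 18/28 = 0.6429
  gear: TP=14, FP=0+0+7=7 → 14/21 = 0.6667
  misalign: TP=26, FP=0+2+9=11 → 26/37 = 0.7027
  imbalance: TP=23, FP=4+4+1=9 → 23/32 = 0.7188
Weighted-precision = Σ (supportᵢ/N)·precisionᵢ with N=118: (22/118)·0.6429 + (20/118)·0.6667 + (28/118)·0.7027 + (48/118)·0.7188 = 0.692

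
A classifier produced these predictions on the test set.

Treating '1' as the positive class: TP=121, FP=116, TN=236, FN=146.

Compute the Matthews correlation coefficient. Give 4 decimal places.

MCC = (TP·TN − FP·FN) / √((TP+FP)(TP+FN)(TN+FP)(TN+FN))
Numerator = 121·236 − 116·146 = 11620
Denominator = √(237·267·352·382) = √8508747456 = 92242.8721
MCC = 11620 / 92242.8721 = 0.1260

0.1260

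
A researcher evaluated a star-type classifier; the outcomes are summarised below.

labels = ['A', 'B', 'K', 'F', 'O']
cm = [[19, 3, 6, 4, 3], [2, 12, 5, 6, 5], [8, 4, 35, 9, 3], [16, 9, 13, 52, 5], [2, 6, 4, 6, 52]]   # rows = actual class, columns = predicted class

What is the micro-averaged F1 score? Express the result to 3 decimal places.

Micro-averaging pools counts across classes: ΣTP=170, ΣFP=119, ΣFN=119.
Micro-F1 score = 2·TP/(2·TP+FP+FN) on pooled counts = 0.588 (equals overall accuracy in single-label multiclass).

0.588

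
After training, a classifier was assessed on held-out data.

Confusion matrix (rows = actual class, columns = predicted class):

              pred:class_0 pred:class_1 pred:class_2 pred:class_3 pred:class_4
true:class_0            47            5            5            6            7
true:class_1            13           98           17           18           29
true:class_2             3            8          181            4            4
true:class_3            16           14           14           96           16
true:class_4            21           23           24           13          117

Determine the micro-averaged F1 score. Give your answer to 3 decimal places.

0.675

Micro-averaging pools counts across classes: ΣTP=539, ΣFP=260, ΣFN=260.
Micro-F1 score = 2·TP/(2·TP+FP+FN) on pooled counts = 0.675 (equals overall accuracy in single-label multiclass).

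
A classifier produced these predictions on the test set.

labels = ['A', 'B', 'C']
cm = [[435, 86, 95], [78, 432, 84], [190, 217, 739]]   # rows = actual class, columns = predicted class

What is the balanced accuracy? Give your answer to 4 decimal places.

Balanced accuracy = mean of per-class recall.
  A: recall = 435/616 = 0.70617
  B: recall = 432/594 = 0.72727
  C: recall = 739/1146 = 0.64485
Mean = (0.70617 + 0.72727 + 0.64485) / 3 = 0.6928

0.6928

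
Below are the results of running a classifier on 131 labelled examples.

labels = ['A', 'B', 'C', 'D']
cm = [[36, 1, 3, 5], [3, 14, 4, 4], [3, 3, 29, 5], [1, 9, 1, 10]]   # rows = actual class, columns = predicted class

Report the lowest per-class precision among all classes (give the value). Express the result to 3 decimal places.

0.417

Per-class precision (TP/(TP+FP)):
  A: TP=36, FP=3+3+1=7 → 36/43 = 0.8372
  B: TP=14, FP=1+3+9=13 → 14/27 = 0.5185
  C: TP=29, FP=3+4+1=8 → 29/37 = 0.7838
  D: TP=10, FP=5+4+5=14 → 10/24 = 0.4167
Lowest is class 'D' with precision = 0.417.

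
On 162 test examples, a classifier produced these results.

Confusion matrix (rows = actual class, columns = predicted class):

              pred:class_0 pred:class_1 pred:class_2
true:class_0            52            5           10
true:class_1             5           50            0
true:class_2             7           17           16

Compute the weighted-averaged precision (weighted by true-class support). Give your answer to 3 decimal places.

0.724

Per-class precision (TP/(TP+FP)):
  class_0: TP=52, FP=5+7=12 → 52/64 = 0.8125
  class_1: TP=50, FP=5+17=22 → 50/72 = 0.6944
  class_2: TP=16, FP=10+0=10 → 16/26 = 0.6154
Weighted-precision = Σ (supportᵢ/N)·precisionᵢ with N=162: (67/162)·0.8125 + (55/162)·0.6944 + (40/162)·0.6154 = 0.724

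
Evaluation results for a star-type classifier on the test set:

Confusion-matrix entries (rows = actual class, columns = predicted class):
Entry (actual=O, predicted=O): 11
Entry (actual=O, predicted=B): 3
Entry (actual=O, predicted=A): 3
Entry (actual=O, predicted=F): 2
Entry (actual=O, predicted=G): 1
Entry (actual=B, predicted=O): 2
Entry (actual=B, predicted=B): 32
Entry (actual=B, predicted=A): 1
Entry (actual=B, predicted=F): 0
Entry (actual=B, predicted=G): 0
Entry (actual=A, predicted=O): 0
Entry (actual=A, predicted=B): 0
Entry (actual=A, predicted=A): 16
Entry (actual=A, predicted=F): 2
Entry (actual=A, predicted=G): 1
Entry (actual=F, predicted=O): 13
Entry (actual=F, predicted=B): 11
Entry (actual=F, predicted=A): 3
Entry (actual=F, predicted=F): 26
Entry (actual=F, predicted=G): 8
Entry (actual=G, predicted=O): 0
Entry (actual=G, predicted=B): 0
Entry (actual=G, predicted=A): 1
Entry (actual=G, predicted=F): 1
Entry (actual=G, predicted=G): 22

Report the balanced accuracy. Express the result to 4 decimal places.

0.7299

Balanced accuracy = mean of per-class recall.
  O: recall = 11/20 = 0.55000
  B: recall = 32/35 = 0.91429
  A: recall = 16/19 = 0.84211
  F: recall = 26/61 = 0.42623
  G: recall = 22/24 = 0.91667
Mean = (0.55000 + 0.91429 + 0.84211 + 0.42623 + 0.91667) / 5 = 0.7299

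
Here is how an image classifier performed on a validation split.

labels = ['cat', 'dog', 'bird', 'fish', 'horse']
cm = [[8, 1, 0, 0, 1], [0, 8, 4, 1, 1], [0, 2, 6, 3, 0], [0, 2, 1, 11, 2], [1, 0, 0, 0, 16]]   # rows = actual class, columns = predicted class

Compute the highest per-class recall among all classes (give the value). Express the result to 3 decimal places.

0.941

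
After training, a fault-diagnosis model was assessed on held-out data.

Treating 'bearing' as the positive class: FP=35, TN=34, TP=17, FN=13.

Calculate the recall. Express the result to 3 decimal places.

Recall = TP/(TP+FN) = 17/(17+13) = 17/30 = 0.567

0.567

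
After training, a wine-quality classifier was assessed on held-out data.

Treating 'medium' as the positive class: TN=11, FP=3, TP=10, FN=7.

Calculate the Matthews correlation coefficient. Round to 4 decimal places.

0.3771

MCC = (TP·TN − FP·FN) / √((TP+FP)(TP+FN)(TN+FP)(TN+FN))
Numerator = 10·11 − 3·7 = 89
Denominator = √(13·17·14·18) = √55692 = 235.9915
MCC = 89 / 235.9915 = 0.3771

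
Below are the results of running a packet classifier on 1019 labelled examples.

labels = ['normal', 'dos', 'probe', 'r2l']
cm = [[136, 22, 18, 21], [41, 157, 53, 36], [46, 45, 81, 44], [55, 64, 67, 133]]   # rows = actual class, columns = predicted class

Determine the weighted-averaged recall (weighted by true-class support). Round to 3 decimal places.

0.498

Per-class recall (TP/(TP+FN)):
  normal: TP=136, FN=22+18+21=61 → 136/197 = 0.6904
  dos: TP=157, FN=41+53+36=130 → 157/287 = 0.5470
  probe: TP=81, FN=46+45+44=135 → 81/216 = 0.3750
  r2l: TP=133, FN=55+64+67=186 → 133/319 = 0.4169
Weighted-recall = Σ (supportᵢ/N)·recallᵢ with N=1019: (197/1019)·0.6904 + (287/1019)·0.5470 + (216/1019)·0.3750 + (319/1019)·0.4169 = 0.498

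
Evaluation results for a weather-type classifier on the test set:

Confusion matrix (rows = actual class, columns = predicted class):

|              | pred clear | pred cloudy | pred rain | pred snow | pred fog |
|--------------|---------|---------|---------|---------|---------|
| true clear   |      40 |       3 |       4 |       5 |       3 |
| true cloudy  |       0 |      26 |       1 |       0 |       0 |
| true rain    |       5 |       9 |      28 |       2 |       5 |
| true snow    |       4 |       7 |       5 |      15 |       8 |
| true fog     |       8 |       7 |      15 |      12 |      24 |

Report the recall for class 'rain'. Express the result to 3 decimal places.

One-vs-rest for 'rain': TP = diagonal; FP = other classes predicted 'rain'; FN = 'rain' predicted as other.
recall = TP/(TP+FN).
rain: TP=28, FN=5+9+2+5=21 → 28/49 = 0.5714

0.571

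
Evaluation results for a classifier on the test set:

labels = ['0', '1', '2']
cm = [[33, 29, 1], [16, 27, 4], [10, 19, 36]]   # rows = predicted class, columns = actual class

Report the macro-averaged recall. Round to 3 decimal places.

Per-class recall (TP/(TP+FN)):
  0: TP=33, FN=16+10=26 → 33/59 = 0.5593
  1: TP=27, FN=29+19=48 → 27/75 = 0.3600
  2: TP=36, FN=1+4=5 → 36/41 = 0.8780
Macro-recall = mean = (0.5593 + 0.3600 + 0.8780) / 3 = 0.599

0.599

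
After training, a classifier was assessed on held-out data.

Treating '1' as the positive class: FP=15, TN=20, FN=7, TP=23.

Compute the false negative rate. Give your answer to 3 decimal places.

FNR = FN/(FN+TP) = 7/(7+23) = 0.233

0.233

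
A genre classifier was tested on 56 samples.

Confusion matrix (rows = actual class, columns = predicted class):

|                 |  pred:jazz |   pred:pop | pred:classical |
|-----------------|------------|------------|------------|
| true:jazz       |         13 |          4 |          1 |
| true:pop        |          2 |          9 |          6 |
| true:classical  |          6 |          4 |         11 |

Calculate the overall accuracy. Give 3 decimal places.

0.589

Accuracy = trace / total = (13+9+11=33) / 56 = 33/56 = 0.589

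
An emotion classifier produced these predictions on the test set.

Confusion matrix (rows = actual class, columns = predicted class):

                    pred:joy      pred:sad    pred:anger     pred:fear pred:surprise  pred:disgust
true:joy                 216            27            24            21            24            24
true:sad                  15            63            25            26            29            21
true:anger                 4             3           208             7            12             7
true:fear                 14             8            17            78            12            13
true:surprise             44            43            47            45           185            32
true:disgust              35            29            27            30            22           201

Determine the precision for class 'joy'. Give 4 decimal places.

0.6585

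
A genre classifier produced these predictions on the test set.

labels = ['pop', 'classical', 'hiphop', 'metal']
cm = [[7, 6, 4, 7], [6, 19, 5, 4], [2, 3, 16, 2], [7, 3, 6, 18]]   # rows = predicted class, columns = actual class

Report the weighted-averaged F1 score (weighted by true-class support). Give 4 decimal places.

Per-class F1 score (2·TP/(2·TP+FP+FN)):
  pop: TP=7, FP=6+4+7=17, FN=6+2+7=15 → 14/46 = 0.30435
  classical: TP=19, FP=6+5+4=15, FN=6+3+3=12 → 38/65 = 0.58462
  hiphop: TP=16, FP=2+3+2=7, FN=4+5+6=15 → 32/54 = 0.59259
  metal: TP=18, FP=7+3+6=16, FN=7+4+2=13 → 36/65 = 0.55385
Weighted-F1 score = Σ (supportᵢ/N)·F1 scoreᵢ with N=115: (22/115)·0.30435 + (31/115)·0.58462 + (31/115)·0.59259 + (31/115)·0.55385 = 0.5249

0.5249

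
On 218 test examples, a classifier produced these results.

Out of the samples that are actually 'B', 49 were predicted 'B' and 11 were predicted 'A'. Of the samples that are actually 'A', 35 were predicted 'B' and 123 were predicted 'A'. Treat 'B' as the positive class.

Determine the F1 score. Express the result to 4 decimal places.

0.6806

Precision = TP/(TP+FP) = 49/84 = 0.5833
Recall = TP/(TP+FN) = 49/60 = 0.8167
F1 = 2·TP/(2·TP+FP+FN) = 98/144 = 0.6806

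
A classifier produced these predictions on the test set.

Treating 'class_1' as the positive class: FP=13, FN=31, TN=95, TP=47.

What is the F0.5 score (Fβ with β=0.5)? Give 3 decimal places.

0.739

Fβ = (1+β²)·TP / ((1+β²)·TP + β²·FN + FP), with β²=1/4
= 1.25·47 / (1.25·47 + 0.25·31 + 13) = 0.739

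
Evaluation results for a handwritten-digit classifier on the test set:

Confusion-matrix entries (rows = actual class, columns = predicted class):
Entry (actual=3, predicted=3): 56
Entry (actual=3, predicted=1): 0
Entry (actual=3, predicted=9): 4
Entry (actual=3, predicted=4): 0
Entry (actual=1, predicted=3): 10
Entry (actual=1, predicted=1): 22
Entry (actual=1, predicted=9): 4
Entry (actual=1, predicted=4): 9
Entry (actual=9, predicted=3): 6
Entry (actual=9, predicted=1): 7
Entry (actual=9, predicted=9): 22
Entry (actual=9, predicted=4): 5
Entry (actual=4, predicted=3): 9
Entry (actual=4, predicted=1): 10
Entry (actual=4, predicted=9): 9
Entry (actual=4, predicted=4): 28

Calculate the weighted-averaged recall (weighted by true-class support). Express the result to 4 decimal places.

Per-class recall (TP/(TP+FN)):
  3: TP=56, FN=0+4+0=4 → 56/60 = 0.93333
  1: TP=22, FN=10+4+9=23 → 22/45 = 0.48889
  9: TP=22, FN=6+7+5=18 → 22/40 = 0.55000
  4: TP=28, FN=9+10+9=28 → 28/56 = 0.50000
Weighted-recall = Σ (supportᵢ/N)·recallᵢ with N=201: (60/201)·0.93333 + (45/201)·0.48889 + (40/201)·0.55000 + (56/201)·0.50000 = 0.6368

0.6368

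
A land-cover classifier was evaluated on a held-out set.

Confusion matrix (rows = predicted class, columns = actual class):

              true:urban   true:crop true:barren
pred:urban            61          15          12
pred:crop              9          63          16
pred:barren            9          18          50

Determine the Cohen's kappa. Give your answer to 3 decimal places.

Observed agreement pₒ = trace/N = 174/253 = 0.6877
Expected agreement pₑ = Σ (rowᵢ·colᵢ)/N² = (79·88 + 96·88 + 78·77)/253² = 0.3344
κ = (pₒ − pₑ)/(1 − pₑ) = (0.6877 − 0.3344)/(1 − 0.3344) = 0.531

0.531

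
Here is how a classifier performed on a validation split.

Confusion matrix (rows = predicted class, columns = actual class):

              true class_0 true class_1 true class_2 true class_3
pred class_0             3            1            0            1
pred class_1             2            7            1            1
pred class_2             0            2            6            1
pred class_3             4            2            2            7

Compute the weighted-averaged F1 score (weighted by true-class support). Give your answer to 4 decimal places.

0.5690

Per-class F1 score (2·TP/(2·TP+FP+FN)):
  class_0: TP=3, FP=1+0+1=2, FN=2+0+4=6 → 6/14 = 0.42857
  class_1: TP=7, FP=2+1+1=4, FN=1+2+2=5 → 14/23 = 0.60870
  class_2: TP=6, FP=0+2+1=3, FN=0+1+2=3 → 12/18 = 0.66667
  class_3: TP=7, FP=4+2+2=8, FN=1+1+1=3 → 14/25 = 0.56000
Weighted-F1 score = Σ (supportᵢ/N)·F1 scoreᵢ with N=40: (9/40)·0.42857 + (12/40)·0.60870 + (9/40)·0.66667 + (10/40)·0.56000 = 0.5690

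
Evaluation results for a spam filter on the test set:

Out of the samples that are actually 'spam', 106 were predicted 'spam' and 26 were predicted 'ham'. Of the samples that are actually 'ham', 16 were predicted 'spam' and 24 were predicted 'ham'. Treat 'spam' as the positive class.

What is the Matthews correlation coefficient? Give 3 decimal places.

MCC = (TP·TN − FP·FN) / √((TP+FP)(TP+FN)(TN+FP)(TN+FN))
Numerator = 106·24 − 16·26 = 2128
Denominator = √(122·132·40·50) = √32208000 = 5675.2092
MCC = 2128 / 5675.2092 = 0.375

0.375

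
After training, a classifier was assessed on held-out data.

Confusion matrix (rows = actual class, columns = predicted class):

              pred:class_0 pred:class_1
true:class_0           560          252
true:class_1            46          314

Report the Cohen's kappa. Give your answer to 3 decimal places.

Observed agreement pₒ = trace/N = 874/1172 = 0.7457
Expected agreement pₑ = Σ (rowᵢ·colᵢ)/N² = (812·606 + 360·566)/1172² = 0.5066
κ = (pₒ − pₑ)/(1 − pₑ) = (0.7457 − 0.5066)/(1 − 0.5066) = 0.485

0.485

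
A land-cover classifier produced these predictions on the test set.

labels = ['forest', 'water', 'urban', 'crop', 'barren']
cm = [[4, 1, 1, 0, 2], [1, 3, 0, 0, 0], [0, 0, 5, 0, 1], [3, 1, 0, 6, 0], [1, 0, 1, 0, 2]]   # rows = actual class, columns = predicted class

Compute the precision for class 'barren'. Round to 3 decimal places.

0.400

precision = TP/(TP+FP).
barren: TP=2, FP=2+0+1+0=3 → 2/5 = 0.4000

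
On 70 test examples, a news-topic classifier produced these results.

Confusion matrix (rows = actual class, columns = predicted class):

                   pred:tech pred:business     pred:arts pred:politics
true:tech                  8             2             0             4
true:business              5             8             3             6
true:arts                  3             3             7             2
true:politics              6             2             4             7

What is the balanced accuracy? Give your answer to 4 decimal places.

0.4425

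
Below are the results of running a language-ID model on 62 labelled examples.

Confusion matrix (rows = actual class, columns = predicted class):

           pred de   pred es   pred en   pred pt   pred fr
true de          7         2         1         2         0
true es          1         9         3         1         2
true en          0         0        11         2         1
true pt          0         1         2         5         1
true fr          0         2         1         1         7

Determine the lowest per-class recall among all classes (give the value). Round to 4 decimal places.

Per-class recall (TP/(TP+FN)):
  de: TP=7, FN=2+1+2+0=5 → 7/12 = 0.58333
  es: TP=9, FN=1+3+1+2=7 → 9/16 = 0.56250
  en: TP=11, FN=0+0+2+1=3 → 11/14 = 0.78571
  pt: TP=5, FN=0+1+2+1=4 → 5/9 = 0.55556
  fr: TP=7, FN=0+2+1+1=4 → 7/11 = 0.63636
Lowest is class 'pt' with recall = 0.5556.

0.5556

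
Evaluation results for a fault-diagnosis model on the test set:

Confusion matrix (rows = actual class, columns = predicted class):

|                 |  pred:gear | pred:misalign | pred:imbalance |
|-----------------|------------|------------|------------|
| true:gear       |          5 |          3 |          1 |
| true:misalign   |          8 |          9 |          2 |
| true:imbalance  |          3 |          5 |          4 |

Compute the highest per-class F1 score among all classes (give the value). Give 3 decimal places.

0.500

Per-class F1 score (2·TP/(2·TP+FP+FN)):
  gear: TP=5, FP=8+3=11, FN=3+1=4 → 10/25 = 0.4000
  misalign: TP=9, FP=3+5=8, FN=8+2=10 → 18/36 = 0.5000
  imbalance: TP=4, FP=1+2=3, FN=3+5=8 → 8/19 = 0.4211
Highest is class 'misalign' with F1 score = 0.500.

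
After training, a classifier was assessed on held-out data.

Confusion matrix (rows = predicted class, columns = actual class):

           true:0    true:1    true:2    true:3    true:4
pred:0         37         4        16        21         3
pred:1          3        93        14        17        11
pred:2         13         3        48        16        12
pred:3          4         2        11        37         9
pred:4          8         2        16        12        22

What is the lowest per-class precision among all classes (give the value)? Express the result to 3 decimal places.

Per-class precision (TP/(TP+FP)):
  0: TP=37, FP=4+16+21+3=44 → 37/81 = 0.4568
  1: TP=93, FP=3+14+17+11=45 → 93/138 = 0.6739
  2: TP=48, FP=13+3+16+12=44 → 48/92 = 0.5217
  3: TP=37, FP=4+2+11+9=26 → 37/63 = 0.5873
  4: TP=22, FP=8+2+16+12=38 → 22/60 = 0.3667
Lowest is class '4' with precision = 0.367.

0.367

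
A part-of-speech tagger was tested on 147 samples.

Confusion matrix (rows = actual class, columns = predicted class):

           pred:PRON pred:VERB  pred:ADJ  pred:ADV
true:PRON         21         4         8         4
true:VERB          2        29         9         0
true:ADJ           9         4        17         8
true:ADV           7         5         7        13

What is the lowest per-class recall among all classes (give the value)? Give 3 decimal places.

Per-class recall (TP/(TP+FN)):
  PRON: TP=21, FN=4+8+4=16 → 21/37 = 0.5676
  VERB: TP=29, FN=2+9+0=11 → 29/40 = 0.7250
  ADJ: TP=17, FN=9+4+8=21 → 17/38 = 0.4474
  ADV: TP=13, FN=7+5+7=19 → 13/32 = 0.4063
Lowest is class 'ADV' with recall = 0.406.

0.406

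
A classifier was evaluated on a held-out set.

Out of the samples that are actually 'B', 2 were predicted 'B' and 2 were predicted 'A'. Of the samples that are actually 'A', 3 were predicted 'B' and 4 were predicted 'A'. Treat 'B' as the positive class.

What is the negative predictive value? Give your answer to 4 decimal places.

NPV = TN/(TN+FN) = 4/(4+2) = 0.6667

0.6667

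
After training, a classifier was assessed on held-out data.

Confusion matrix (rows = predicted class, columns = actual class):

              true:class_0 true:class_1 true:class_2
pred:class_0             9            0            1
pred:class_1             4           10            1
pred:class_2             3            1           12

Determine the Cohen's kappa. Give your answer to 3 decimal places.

0.638

Observed agreement pₒ = trace/N = 31/41 = 0.7561
Expected agreement pₑ = Σ (rowᵢ·colᵢ)/N² = (16·10 + 11·15 + 14·16)/41² = 0.3266
κ = (pₒ − pₑ)/(1 − pₑ) = (0.7561 − 0.3266)/(1 − 0.3266) = 0.638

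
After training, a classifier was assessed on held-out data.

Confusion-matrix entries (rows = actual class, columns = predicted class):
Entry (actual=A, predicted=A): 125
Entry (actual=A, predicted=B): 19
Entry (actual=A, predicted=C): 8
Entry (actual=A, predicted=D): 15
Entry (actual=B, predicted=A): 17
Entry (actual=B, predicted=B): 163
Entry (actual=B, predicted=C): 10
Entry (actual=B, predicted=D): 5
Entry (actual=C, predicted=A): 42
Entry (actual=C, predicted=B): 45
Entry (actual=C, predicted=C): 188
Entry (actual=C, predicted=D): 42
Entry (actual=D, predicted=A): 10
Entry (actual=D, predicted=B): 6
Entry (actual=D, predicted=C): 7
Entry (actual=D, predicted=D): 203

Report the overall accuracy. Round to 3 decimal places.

0.750

Accuracy = trace / total = (125+163+188+203=679) / 905 = 679/905 = 0.750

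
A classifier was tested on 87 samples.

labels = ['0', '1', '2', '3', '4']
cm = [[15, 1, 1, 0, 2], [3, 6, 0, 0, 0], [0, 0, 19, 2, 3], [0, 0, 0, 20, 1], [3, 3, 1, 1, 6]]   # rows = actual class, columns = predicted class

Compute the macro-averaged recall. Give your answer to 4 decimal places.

Per-class recall (TP/(TP+FN)):
  0: TP=15, FN=1+1+0+2=4 → 15/19 = 0.78947
  1: TP=6, FN=3+0+0+0=3 → 6/9 = 0.66667
  2: TP=19, FN=0+0+2+3=5 → 19/24 = 0.79167
  3: TP=20, FN=0+0+0+1=1 → 20/21 = 0.95238
  4: TP=6, FN=3+3+1+1=8 → 6/14 = 0.42857
Macro-recall = mean = (0.78947 + 0.66667 + 0.79167 + 0.95238 + 0.42857) / 5 = 0.7258

0.7258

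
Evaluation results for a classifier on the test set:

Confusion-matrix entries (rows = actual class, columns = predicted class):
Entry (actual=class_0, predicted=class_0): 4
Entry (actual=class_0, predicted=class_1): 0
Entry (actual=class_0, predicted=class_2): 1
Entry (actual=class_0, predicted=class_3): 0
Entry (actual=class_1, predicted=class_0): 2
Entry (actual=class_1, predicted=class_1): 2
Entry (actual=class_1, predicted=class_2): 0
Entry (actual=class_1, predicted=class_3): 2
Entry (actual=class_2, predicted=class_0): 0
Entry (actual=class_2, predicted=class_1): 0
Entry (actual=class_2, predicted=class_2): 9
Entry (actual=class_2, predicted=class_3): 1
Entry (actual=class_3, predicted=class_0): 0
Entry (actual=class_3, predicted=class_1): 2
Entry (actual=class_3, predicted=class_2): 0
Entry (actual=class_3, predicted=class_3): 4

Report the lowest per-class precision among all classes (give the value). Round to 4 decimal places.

Per-class precision (TP/(TP+FP)):
  class_0: TP=4, FP=2+0+0=2 → 4/6 = 0.66667
  class_1: TP=2, FP=0+0+2=2 → 2/4 = 0.50000
  class_2: TP=9, FP=1+0+0=1 → 9/10 = 0.90000
  class_3: TP=4, FP=0+2+1=3 → 4/7 = 0.57143
Lowest is class 'class_1' with precision = 0.5000.

0.5000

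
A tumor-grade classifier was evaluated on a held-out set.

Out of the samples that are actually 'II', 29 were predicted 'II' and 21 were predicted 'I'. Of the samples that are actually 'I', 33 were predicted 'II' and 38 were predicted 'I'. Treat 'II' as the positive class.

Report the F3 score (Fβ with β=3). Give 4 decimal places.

0.5664

Fβ = (1+β²)·TP / ((1+β²)·TP + β²·FN + FP), with β²=9
= 10·29 / (10·29 + 9·21 + 33) = 0.5664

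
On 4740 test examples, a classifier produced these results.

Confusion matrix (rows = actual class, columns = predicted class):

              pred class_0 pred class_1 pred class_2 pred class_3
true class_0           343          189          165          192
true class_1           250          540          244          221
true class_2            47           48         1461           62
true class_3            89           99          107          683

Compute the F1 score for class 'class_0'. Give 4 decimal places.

F1 score = 2·TP/(2·TP+FP+FN).
class_0: TP=343, FP=250+47+89=386, FN=189+165+192=546 → 686/1618 = 0.42398

0.4240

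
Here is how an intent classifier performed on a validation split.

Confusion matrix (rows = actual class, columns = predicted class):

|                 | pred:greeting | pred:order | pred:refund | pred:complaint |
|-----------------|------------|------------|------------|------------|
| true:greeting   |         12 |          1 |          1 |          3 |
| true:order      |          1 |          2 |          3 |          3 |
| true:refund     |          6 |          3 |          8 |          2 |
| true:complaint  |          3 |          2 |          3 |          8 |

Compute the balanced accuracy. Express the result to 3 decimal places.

0.462

Balanced accuracy = mean of per-class recall.
  greeting: recall = 12/17 = 0.7059
  order: recall = 2/9 = 0.2222
  refund: recall = 8/19 = 0.4211
  complaint: recall = 8/16 = 0.5000
Mean = (0.7059 + 0.2222 + 0.4211 + 0.5000) / 4 = 0.462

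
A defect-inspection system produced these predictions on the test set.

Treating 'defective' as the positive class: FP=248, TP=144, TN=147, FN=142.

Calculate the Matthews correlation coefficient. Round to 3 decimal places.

-0.124

MCC = (TP·TN − FP·FN) / √((TP+FP)(TP+FN)(TN+FP)(TN+FN))
Numerator = 144·147 − 248·142 = -14048
Denominator = √(392·286·395·289) = √12798145360 = 113128.8883
MCC = -14048 / 113128.8883 = -0.124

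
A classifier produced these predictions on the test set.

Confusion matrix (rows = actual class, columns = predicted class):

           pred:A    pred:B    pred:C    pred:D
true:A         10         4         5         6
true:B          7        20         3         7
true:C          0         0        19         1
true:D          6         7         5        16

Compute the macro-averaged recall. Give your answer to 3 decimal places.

Per-class recall (TP/(TP+FN)):
  A: TP=10, FN=4+5+6=15 → 10/25 = 0.4000
  B: TP=20, FN=7+3+7=17 → 20/37 = 0.5405
  C: TP=19, FN=0+0+1=1 → 19/20 = 0.9500
  D: TP=16, FN=6+7+5=18 → 16/34 = 0.4706
Macro-recall = mean = (0.4000 + 0.5405 + 0.9500 + 0.4706) / 4 = 0.590

0.590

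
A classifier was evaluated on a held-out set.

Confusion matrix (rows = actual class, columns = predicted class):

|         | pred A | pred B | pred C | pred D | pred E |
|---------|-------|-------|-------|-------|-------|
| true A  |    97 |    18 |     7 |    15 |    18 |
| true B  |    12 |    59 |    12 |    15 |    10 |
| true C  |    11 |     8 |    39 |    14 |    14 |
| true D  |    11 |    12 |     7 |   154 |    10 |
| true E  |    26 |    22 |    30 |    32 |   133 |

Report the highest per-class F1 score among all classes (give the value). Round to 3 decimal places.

0.726

Per-class F1 score (2·TP/(2·TP+FP+FN)):
  A: TP=97, FP=12+11+11+26=60, FN=18+7+15+18=58 → 194/312 = 0.6218
  B: TP=59, FP=18+8+12+22=60, FN=12+12+15+10=49 → 118/227 = 0.5198
  C: TP=39, FP=7+12+7+30=56, FN=11+8+14+14=47 → 78/181 = 0.4309
  D: TP=154, FP=15+15+14+32=76, FN=11+12+7+10=40 → 308/424 = 0.7264
  E: TP=133, FP=18+10+14+10=52, FN=26+22+30+32=110 → 266/428 = 0.6215
Highest is class 'D' with F1 score = 0.726.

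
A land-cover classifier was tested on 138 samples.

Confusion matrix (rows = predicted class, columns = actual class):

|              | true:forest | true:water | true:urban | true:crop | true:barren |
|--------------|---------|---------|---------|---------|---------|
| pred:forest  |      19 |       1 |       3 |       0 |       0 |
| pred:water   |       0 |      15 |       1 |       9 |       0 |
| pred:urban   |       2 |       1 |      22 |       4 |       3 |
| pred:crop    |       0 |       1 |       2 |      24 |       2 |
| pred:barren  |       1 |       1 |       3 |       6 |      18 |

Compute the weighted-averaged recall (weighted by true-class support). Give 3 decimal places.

Per-class recall (TP/(TP+FN)):
  forest: TP=19, FN=0+2+0+1=3 → 19/22 = 0.8636
  water: TP=15, FN=1+1+1+1=4 → 15/19 = 0.7895
  urban: TP=22, FN=3+1+2+3=9 → 22/31 = 0.7097
  crop: TP=24, FN=0+9+4+6=19 → 24/43 = 0.5581
  barren: TP=18, FN=0+0+3+2=5 → 18/23 = 0.7826
Weighted-recall = Σ (supportᵢ/N)·recallᵢ with N=138: (22/138)·0.8636 + (19/138)·0.7895 + (31/138)·0.7097 + (43/138)·0.5581 + (23/138)·0.7826 = 0.710

0.710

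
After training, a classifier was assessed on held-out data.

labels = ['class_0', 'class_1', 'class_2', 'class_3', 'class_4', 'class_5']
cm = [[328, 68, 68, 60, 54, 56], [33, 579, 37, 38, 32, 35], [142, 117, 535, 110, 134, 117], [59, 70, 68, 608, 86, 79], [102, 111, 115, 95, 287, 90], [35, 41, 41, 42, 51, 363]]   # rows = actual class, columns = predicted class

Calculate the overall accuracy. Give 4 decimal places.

0.5526

Accuracy = trace / total = (328+579+535+608+287+363=2700) / 4886 = 2700/4886 = 0.5526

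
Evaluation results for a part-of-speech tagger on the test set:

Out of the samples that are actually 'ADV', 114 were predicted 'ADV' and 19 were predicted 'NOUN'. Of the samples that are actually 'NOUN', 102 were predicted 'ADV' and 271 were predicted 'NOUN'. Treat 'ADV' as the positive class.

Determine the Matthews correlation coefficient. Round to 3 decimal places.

MCC = (TP·TN − FP·FN) / √((TP+FP)(TP+FN)(TN+FP)(TN+FN))
Numerator = 114·271 − 102·19 = 28956
Denominator = √(216·133·373·290) = √3107507760 = 55745.0245
MCC = 28956 / 55745.0245 = 0.519

0.519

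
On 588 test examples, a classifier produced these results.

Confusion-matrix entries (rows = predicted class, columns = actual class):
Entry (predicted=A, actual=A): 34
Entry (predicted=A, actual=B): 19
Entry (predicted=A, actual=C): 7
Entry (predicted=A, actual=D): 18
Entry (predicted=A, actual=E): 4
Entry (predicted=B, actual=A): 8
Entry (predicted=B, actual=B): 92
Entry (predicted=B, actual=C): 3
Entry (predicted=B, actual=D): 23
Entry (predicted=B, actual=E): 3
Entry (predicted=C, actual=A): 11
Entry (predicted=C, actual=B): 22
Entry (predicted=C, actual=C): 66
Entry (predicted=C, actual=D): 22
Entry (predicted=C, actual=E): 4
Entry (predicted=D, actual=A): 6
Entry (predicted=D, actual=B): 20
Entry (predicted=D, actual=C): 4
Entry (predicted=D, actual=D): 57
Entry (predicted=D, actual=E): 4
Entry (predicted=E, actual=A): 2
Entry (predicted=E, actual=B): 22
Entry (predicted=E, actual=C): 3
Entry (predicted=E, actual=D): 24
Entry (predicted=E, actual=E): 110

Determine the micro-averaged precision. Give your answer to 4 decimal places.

Micro-averaging pools counts across classes: ΣTP=359, ΣFP=229, ΣFN=229.
Micro-precision = TP/(TP+FP) on pooled counts = 0.6105 (equals overall accuracy in single-label multiclass).

0.6105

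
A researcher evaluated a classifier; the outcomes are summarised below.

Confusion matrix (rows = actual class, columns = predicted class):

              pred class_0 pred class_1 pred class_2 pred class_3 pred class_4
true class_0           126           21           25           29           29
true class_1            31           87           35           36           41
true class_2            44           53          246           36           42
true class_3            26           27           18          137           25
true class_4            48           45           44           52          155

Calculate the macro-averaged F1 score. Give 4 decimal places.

0.5019

Per-class F1 score (2·TP/(2·TP+FP+FN)):
  class_0: TP=126, FP=31+44+26+48=149, FN=21+25+29+29=104 → 252/505 = 0.49901
  class_1: TP=87, FP=21+53+27+45=146, FN=31+35+36+41=143 → 174/463 = 0.37581
  class_2: TP=246, FP=25+35+18+44=122, FN=44+53+36+42=175 → 492/789 = 0.62357
  class_3: TP=137, FP=29+36+36+52=153, FN=26+27+18+25=96 → 274/523 = 0.52390
  class_4: TP=155, FP=29+41+42+25=137, FN=48+45+44+52=189 → 310/636 = 0.48742
Macro-F1 score = mean = (0.49901 + 0.37581 + 0.62357 + 0.52390 + 0.48742) / 5 = 0.5019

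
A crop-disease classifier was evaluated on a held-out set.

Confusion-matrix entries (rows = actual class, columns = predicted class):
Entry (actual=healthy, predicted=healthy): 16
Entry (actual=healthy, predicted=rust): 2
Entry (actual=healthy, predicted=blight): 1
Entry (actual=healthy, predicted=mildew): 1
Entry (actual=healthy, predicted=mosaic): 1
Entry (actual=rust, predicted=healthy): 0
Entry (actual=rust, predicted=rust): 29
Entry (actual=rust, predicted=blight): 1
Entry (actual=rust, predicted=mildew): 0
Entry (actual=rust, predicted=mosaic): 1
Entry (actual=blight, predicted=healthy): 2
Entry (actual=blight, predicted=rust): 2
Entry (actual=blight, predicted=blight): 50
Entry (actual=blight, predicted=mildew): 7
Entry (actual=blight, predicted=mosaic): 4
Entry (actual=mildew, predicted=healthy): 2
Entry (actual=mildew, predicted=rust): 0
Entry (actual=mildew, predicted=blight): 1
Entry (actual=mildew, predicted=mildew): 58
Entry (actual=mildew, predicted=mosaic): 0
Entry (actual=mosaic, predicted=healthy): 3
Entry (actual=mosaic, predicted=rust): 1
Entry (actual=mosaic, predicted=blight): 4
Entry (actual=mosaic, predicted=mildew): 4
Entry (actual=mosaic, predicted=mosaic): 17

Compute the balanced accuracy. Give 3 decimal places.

0.801

Balanced accuracy = mean of per-class recall.
  healthy: recall = 16/21 = 0.7619
  rust: recall = 29/31 = 0.9355
  blight: recall = 50/65 = 0.7692
  mildew: recall = 58/61 = 0.9508
  mosaic: recall = 17/29 = 0.5862
Mean = (0.7619 + 0.9355 + 0.7692 + 0.9508 + 0.5862) / 5 = 0.801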